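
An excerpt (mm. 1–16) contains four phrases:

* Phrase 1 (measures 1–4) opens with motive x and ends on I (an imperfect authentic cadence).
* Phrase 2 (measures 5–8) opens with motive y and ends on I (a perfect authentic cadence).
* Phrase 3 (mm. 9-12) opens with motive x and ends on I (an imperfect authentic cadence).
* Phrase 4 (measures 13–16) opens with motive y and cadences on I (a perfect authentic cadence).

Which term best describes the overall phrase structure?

The cadence pattern IAC–PAC–IAC–PAC is weak–strong twice, and phrases 3–4 restate phrases 1–2: a period heard twice, not a double period (which would end weakly at phrase 2).

repeated period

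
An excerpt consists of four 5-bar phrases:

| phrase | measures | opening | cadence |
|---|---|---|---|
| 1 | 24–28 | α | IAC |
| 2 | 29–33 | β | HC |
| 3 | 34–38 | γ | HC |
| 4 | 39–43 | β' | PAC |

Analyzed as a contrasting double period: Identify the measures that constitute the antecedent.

measures 24–33

In a double period the four phrases pair into a large antecedent (phrases 1–2, ending half cadence) and a large consequent (phrases 3–4, ending perfect authentic cadence). The antecedent spans mm. 24-33.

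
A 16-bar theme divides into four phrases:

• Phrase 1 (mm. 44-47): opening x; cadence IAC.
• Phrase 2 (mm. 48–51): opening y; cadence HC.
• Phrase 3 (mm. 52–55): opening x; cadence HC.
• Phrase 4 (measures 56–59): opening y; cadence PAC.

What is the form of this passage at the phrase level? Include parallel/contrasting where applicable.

Four phrases in two halves: the first half (bars 44-51) ends with a half cadence, the second (bars 52–59) with a perfect authentic cadence — a large antecedent–consequent pair, i.e. a double period.
Phrase 3 begins with the same material as phrase 1, making it parallel.

parallel double period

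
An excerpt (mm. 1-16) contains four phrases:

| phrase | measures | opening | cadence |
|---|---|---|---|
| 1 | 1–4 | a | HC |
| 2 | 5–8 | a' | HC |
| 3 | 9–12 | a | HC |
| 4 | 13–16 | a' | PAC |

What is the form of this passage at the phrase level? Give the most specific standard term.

Four phrases in two halves: the first half (bars 1-8) ends with a half cadence, the second (mm. 9–16) with a perfect authentic cadence — a large antecedent–consequent pair, i.e. a double period.
Phrase 3 begins with the same material as phrase 1, making it parallel.

parallel double period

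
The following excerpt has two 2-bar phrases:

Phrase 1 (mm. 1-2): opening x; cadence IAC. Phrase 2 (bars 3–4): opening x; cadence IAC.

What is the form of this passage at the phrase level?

Both phrases have the same opening (x) and the same cadence (imperfect authentic cadence): the second is a restatement, not a consequent, so this is a repeated phrase rather than a period.

repeated phrase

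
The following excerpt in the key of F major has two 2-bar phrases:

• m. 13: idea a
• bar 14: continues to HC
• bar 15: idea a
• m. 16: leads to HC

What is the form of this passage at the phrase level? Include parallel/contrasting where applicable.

Both phrases have the same opening (a) and the same cadence (half cadence): the second is a restatement, not a consequent, so this is a repeated phrase rather than a period.

repeated phrase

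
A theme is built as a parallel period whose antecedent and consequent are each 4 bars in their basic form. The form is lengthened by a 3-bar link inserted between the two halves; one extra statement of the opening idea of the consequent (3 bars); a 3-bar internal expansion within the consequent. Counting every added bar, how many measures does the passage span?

17 measures

Basic parallel period: 4 + 4 = 8 bars.
8 (basic form) + 3 (link) + 3 (extra statement) + 3 (internal expansion) = 17.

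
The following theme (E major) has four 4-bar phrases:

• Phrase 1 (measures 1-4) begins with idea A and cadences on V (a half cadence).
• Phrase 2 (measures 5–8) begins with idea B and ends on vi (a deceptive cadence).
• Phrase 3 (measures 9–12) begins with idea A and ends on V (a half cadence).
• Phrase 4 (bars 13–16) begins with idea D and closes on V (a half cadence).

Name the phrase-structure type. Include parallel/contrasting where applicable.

Phrase 4 ends with a half cadence, no stronger than phrase 2's deceptive cadence, so the four phrases do not form a double period; nor do phrases 3–4 duplicate 1–2, so it is not a repeated period. With no phrase reaching a conclusive cadence, the passage is a phrase group.

phrase group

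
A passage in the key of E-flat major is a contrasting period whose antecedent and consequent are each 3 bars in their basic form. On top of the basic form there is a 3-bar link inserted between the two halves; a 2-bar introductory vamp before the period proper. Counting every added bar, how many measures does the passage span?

11 measures

Basic contrasting period: 3 + 3 = 6 bars.
6 (basic form) + 3 (link) + 2 (introduction) = 11.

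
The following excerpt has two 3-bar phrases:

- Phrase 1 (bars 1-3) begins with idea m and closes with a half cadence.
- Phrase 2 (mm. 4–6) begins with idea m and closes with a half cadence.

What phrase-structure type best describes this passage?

Both phrases have the same opening (m) and the same cadence (half cadence): the second is a restatement, not a consequent, so this is a repeated phrase rather than a period.

repeated phrase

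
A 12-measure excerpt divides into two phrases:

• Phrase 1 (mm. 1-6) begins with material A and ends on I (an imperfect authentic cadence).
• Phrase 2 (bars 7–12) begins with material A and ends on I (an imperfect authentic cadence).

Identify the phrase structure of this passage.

repeated phrase

Both phrases have the same opening (A) and the same cadence (imperfect authentic cadence): the second is a restatement, not a consequent, so this is a repeated phrase rather than a period.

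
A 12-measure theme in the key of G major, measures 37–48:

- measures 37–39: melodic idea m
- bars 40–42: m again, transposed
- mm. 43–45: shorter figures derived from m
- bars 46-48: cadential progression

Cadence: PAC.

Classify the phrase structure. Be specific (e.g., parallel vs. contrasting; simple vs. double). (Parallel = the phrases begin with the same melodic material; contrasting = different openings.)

sentence

Basic idea (mm. 37–39) + its repetition (measures 40–42) form the presentation; fragmentation and cadence (mm. 43-48) form the continuation — the 12-bar whole is a sentence.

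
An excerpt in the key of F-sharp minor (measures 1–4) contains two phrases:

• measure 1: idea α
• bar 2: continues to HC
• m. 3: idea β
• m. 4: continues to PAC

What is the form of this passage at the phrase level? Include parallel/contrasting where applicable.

Phrase 1 ends with a half cadence (weaker) and phrase 2 with a perfect authentic cadence (stronger): antecedent + consequent = a period.
The two phrases open with different material (α / β), so the period is contrasting.

contrasting period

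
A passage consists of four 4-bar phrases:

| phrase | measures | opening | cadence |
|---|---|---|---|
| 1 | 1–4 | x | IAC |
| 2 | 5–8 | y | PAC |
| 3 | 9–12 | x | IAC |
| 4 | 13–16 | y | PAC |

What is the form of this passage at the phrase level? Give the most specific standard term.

repeated period

The cadence pattern IAC–PAC–IAC–PAC is weak–strong twice, and phrases 3–4 restate phrases 1–2: a period heard twice, not a double period (which would end weakly at phrase 2).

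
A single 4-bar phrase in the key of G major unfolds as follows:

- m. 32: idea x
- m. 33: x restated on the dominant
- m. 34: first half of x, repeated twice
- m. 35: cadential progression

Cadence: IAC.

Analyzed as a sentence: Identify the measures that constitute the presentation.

measures 32–33

The presentation of a sentence is the basic idea (m. 32) plus its repetition (bar 33); the presentation is therefore mm. 32–33.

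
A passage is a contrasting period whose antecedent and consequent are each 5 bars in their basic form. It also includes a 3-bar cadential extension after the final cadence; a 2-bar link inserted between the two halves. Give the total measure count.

Basic contrasting period: 5 + 5 = 10 bars.
10 (basic form) + 3 (cadential extension) + 2 (link) = 15.

15 measures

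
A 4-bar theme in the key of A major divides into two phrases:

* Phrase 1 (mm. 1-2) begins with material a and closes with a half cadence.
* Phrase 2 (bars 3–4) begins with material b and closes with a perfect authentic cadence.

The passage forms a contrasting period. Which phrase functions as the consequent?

The phrase ending with the weaker cadence (half cadence) is the antecedent; the one ending more conclusively (perfect authentic cadence) is the consequent. The consequent is phrase 2.

phrase 2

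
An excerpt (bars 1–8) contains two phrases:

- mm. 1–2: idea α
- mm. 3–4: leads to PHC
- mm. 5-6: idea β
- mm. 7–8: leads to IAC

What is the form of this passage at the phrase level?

Phrase 1 ends with a Phrygian half cadence (weaker) and phrase 2 with an imperfect authentic cadence (stronger): antecedent + consequent = a period.
The two phrases open with different material (α / β), so the period is contrasting.

contrasting period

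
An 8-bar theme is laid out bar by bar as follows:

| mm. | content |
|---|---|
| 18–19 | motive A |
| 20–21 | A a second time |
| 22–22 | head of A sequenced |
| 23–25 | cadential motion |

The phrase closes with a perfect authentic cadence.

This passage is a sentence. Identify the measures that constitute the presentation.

The presentation of a sentence is the basic idea (bars 18–19) plus its repetition (bars 20-21); the presentation is therefore measures 18-21.

measures 18–21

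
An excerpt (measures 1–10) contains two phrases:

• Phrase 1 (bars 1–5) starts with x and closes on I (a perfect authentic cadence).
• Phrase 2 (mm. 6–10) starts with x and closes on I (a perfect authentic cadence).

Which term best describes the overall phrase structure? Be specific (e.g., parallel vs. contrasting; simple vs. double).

repeated phrase

Both phrases have the same opening (x) and the same cadence (perfect authentic cadence): the second is a restatement, not a consequent, so this is a repeated phrase rather than a period.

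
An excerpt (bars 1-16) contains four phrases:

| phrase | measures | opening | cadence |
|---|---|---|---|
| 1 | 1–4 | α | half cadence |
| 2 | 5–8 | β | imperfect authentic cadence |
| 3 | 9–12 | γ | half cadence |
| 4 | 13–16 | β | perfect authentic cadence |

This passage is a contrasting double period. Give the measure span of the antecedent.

In a double period the four phrases pair into a large antecedent (phrases 1–2, ending imperfect authentic cadence) and a large consequent (phrases 3–4, ending perfect authentic cadence). The antecedent spans bars 1–8.

measures 1–8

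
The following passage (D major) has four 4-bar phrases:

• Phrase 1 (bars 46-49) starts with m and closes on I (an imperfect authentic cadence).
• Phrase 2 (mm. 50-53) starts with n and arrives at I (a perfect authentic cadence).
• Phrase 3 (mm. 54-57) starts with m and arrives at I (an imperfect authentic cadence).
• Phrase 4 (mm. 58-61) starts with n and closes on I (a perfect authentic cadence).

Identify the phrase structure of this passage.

repeated period

The cadence pattern IAC–PAC–IAC–PAC is weak–strong twice, and phrases 3–4 restate phrases 1–2: a period heard twice, not a double period (which would end weakly at phrase 2).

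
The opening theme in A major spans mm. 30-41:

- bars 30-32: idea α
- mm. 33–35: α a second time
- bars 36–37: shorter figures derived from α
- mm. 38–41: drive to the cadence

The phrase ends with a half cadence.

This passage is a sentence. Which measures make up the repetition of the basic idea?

measures 33–35

The presentation of a sentence is the basic idea (bars 30–32) plus its repetition (bars 33–35); the repetition of the basic idea is therefore mm. 33-35.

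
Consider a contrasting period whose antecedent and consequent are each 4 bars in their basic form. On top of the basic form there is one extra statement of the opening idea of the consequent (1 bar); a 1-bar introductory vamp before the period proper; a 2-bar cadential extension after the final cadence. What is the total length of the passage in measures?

Basic contrasting period: 4 + 4 = 8 bars.
8 (basic form) + 1 (extra statement) + 1 (introduction) + 2 (cadential extension) = 12.

12 measures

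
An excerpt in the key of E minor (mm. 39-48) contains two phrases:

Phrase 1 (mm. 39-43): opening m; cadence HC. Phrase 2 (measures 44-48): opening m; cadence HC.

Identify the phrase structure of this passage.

repeated phrase

Both phrases have the same opening (m) and the same cadence (half cadence): the second is a restatement, not a consequent, so this is a repeated phrase rather than a period.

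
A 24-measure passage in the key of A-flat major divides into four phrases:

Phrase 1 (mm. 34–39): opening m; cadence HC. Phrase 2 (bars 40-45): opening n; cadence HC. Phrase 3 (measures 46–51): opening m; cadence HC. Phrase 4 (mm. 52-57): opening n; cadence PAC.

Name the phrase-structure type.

Four phrases in two halves: the first half (mm. 34-45) ends with a half cadence, the second (mm. 46–57) with a perfect authentic cadence — a large antecedent–consequent pair, i.e. a double period.
Phrase 3 begins with the same material as phrase 1, making it parallel.

parallel double period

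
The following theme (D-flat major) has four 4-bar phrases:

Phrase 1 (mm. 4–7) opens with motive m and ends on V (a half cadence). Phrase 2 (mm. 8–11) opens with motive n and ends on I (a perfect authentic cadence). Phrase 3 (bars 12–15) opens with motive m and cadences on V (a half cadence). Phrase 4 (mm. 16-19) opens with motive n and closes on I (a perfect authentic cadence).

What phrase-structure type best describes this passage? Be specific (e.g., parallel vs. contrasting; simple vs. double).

repeated period

The cadence pattern HC–PAC–HC–PAC is weak–strong twice, and phrases 3–4 restate phrases 1–2: a period heard twice, not a double period (which would end weakly at phrase 2).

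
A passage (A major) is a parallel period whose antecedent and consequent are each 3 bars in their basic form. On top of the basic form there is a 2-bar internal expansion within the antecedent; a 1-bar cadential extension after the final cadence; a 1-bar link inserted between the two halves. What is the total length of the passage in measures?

Basic parallel period: 3 + 3 = 6 bars.
6 (basic form) + 2 (internal expansion) + 1 (cadential extension) + 1 (link) = 10.

10 measures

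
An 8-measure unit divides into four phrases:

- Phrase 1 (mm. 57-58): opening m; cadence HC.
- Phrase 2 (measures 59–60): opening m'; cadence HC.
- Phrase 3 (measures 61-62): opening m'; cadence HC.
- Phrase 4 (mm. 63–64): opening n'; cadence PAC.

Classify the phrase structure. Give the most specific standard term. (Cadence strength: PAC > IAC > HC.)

parallel double period

Four phrases in two halves: the first half (bars 57–60) ends with a half cadence, the second (measures 61–64) with a perfect authentic cadence — a large antecedent–consequent pair, i.e. a double period.
Phrase 3 begins with the same material as phrase 1, making it parallel.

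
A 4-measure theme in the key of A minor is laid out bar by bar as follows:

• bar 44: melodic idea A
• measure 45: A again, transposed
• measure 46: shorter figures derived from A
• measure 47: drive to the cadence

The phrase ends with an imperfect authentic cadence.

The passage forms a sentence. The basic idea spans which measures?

measures 44–44

The presentation of a sentence is the basic idea (bar 44) plus its repetition (m. 45); the basic idea is therefore measure 44.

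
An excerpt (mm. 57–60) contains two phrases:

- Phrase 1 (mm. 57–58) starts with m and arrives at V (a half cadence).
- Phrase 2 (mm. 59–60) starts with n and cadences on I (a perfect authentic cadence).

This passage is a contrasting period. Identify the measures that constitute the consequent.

measures 59–60

The antecedent is the phrase ending with the weaker cadence (half cadence, phrase 1) and the consequent the one ending more conclusively (perfect authentic cadence, phrase 2); the consequent is bars 59-60.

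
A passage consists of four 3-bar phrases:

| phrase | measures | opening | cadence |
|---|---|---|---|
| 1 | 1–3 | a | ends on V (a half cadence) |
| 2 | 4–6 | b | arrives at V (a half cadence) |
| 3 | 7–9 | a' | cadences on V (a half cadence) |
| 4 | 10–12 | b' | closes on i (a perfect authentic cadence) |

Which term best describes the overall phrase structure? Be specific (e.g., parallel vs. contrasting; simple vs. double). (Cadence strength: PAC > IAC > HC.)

parallel double period

Four phrases in two halves: the first half (mm. 1–6) ends with a half cadence, the second (mm. 7–12) with a perfect authentic cadence — a large antecedent–consequent pair, i.e. a double period.
Phrase 3 begins with the same material as phrase 1, making it parallel.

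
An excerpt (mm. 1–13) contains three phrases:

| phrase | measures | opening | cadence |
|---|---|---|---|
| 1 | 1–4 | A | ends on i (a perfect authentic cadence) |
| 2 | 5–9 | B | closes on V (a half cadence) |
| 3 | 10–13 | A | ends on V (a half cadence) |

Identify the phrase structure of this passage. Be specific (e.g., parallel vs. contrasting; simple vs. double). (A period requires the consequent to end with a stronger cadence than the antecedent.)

The final phrase closes with a half cadence, which is not stronger than the preceding half cadence; the 3 phrases lack an overall antecedent–consequent design and so form a phrase group.

phrase group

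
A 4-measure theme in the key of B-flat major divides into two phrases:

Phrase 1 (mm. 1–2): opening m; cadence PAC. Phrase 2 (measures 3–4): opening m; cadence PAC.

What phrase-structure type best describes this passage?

Both phrases have the same opening (m) and the same cadence (perfect authentic cadence): the second is a restatement, not a consequent, so this is a repeated phrase rather than a period.

repeated phrase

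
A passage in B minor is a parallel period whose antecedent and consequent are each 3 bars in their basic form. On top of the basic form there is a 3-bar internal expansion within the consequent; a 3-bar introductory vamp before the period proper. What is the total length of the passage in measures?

12 measures

Basic parallel period: 3 + 3 = 6 bars.
6 (basic form) + 3 (internal expansion) + 3 (introduction) = 12.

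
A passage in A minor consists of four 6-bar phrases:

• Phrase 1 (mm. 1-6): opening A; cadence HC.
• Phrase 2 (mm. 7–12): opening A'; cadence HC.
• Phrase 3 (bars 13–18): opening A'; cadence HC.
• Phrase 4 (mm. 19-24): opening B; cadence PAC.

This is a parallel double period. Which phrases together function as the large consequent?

In a double period the first pair of phrases (ending half cadence) is the large antecedent and the second pair (ending perfect authentic cadence) is the large consequent; the consequent is phrases 3 and 4.

phrases 3 and 4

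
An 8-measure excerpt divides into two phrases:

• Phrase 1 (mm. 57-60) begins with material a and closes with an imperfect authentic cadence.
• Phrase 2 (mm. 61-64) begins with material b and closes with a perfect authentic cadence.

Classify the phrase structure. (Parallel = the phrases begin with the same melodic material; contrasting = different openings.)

contrasting period

Phrase 1 ends with an imperfect authentic cadence (weaker) and phrase 2 with a perfect authentic cadence (stronger): antecedent + consequent = a period.
The two phrases open with different material (a / b), so the period is contrasting.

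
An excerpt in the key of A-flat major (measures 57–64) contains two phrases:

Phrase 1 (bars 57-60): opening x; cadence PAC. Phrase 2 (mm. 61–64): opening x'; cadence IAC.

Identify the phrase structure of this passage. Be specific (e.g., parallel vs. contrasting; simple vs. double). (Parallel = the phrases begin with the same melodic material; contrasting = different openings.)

phrase group

The second phrase closes with an imperfect authentic cadence, which is not stronger than the first phrase's perfect authentic cadence; without a weak→strong cadential pair there is no antecedent–consequent relationship, so this is a phrase group rather than a period.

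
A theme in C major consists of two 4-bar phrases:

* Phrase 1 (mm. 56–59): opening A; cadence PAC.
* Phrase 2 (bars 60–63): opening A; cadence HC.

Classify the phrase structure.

phrase group

The second phrase closes with a half cadence, which is not stronger than the first phrase's perfect authentic cadence; without a weak→strong cadential pair there is no antecedent–consequent relationship, so this is a phrase group rather than a period.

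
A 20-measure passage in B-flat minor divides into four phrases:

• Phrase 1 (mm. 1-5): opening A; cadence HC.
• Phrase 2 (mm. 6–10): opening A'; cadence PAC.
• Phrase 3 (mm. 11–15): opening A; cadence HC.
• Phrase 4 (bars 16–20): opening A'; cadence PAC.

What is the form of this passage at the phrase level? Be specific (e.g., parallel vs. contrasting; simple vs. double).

The cadence pattern HC–PAC–HC–PAC is weak–strong twice, and phrases 3–4 restate phrases 1–2: a period heard twice, not a double period (which would end weakly at phrase 2).

repeated period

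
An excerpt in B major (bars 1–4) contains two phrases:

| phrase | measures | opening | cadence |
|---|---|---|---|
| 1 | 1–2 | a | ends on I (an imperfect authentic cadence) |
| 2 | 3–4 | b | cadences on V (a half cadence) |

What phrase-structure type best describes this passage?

The second phrase closes with a half cadence, which is not stronger than the first phrase's imperfect authentic cadence; without a weak→strong cadential pair there is no antecedent–consequent relationship, so this is a phrase group rather than a period.

phrase group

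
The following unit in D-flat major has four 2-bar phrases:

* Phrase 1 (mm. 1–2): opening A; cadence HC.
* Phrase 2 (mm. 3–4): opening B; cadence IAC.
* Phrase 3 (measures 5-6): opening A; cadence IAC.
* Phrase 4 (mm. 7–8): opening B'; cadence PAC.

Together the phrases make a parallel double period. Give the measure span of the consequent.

measures 5–8

In a double period the first pair of phrases (ending imperfect authentic cadence) is the large antecedent and the second pair (ending perfect authentic cadence) is the large consequent; the consequent is measures 5–8.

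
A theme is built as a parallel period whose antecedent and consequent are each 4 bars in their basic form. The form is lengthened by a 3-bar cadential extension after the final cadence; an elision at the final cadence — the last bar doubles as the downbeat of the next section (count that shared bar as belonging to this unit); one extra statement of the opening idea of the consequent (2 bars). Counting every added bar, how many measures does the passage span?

13 measures

Basic parallel period: 4 + 4 = 8 bars.
8 (basic form) + 3 (cadential extension) + 2 (extra statement) = 13.
The elision shares a bar with the next section but does not change this unit's count.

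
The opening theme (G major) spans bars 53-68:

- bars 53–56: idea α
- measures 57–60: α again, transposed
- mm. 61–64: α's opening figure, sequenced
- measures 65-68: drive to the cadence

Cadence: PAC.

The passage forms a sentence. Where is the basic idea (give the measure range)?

measures 53–56

The presentation of a sentence is the basic idea (mm. 53–56) plus its repetition (mm. 57-60); the basic idea is therefore bars 53–56.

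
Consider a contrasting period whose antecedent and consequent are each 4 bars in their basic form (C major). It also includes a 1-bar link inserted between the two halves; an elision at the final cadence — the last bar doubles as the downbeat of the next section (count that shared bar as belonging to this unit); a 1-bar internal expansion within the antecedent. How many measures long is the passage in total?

10 measures

Basic contrasting period: 4 + 4 = 8 bars.
8 (basic form) + 1 (link) + 1 (internal expansion) = 10.
The elision shares a bar with the next section but does not change this unit's count.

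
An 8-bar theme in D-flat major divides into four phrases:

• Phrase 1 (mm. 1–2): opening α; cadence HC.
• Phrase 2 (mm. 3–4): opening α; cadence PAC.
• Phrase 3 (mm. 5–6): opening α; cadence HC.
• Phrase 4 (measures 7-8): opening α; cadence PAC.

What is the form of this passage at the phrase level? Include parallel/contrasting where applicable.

repeated period

The cadence pattern HC–PAC–HC–PAC is weak–strong twice, and phrases 3–4 restate phrases 1–2: a period heard twice, not a double period (which would end weakly at phrase 2).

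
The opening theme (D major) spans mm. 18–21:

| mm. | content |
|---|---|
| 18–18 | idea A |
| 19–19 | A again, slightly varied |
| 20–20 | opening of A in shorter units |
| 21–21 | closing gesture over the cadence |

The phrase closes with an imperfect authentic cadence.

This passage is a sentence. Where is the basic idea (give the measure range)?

measures 18–18

The presentation of a sentence is the basic idea (measure 18) plus its repetition (bar 19); the basic idea is therefore measure 18.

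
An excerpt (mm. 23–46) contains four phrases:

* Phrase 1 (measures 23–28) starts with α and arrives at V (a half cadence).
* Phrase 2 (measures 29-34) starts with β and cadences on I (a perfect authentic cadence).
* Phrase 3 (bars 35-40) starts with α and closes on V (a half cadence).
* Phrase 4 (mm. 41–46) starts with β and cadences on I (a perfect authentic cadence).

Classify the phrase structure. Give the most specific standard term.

repeated period

The cadence pattern HC–PAC–HC–PAC is weak–strong twice, and phrases 3–4 restate phrases 1–2: a period heard twice, not a double period (which would end weakly at phrase 2).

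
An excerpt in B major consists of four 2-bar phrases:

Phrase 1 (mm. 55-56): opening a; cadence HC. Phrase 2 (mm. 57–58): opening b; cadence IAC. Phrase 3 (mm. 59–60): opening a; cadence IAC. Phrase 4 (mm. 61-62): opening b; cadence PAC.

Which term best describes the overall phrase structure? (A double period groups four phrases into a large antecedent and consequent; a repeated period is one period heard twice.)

parallel double period

Four phrases in two halves: the first half (measures 55-58) ends with an imperfect authentic cadence, the second (mm. 59–62) with a perfect authentic cadence — a large antecedent–consequent pair, i.e. a double period.
Phrase 3 begins with the same material as phrase 1, making it parallel.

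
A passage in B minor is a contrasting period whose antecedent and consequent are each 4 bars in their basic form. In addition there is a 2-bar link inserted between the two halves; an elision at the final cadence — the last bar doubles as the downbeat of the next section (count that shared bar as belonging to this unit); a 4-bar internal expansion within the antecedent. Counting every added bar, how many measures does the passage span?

14 measures

Basic contrasting period: 4 + 4 = 8 bars.
8 (basic form) + 2 (link) + 4 (internal expansion) = 14.
The elision shares a bar with the next section but does not change this unit's count.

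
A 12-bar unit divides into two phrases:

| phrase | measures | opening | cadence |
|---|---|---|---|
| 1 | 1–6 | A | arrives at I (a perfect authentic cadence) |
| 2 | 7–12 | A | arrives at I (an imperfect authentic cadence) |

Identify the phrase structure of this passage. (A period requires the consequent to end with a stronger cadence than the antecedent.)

The second phrase closes with an imperfect authentic cadence, which is not stronger than the first phrase's perfect authentic cadence; without a weak→strong cadential pair there is no antecedent–consequent relationship, so this is a phrase group rather than a period.

phrase group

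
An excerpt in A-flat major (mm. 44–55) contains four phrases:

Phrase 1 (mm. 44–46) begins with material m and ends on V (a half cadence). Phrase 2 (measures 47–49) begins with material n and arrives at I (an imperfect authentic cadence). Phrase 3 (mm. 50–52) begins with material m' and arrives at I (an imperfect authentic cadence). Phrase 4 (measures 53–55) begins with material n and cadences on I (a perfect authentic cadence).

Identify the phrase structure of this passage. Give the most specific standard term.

Four phrases in two halves: the first half (measures 44–49) ends with an imperfect authentic cadence, the second (measures 50-55) with a perfect authentic cadence — a large antecedent–consequent pair, i.e. a double period.
Phrase 3 begins with the same material as phrase 1, making it parallel.

parallel double period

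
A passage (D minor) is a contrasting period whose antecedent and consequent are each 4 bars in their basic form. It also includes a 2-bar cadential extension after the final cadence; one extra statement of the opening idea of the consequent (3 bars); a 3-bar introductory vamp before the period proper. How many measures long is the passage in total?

16 measures

Basic contrasting period: 4 + 4 = 8 bars.
8 (basic form) + 2 (cadential extension) + 3 (extra statement) + 3 (introduction) = 16.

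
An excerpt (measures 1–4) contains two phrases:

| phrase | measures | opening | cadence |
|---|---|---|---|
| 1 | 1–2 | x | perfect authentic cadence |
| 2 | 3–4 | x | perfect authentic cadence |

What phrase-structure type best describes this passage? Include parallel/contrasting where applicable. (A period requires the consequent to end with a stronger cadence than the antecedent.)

Both phrases have the same opening (x) and the same cadence (perfect authentic cadence): the second is a restatement, not a consequent, so this is a repeated phrase rather than a period.

repeated phrase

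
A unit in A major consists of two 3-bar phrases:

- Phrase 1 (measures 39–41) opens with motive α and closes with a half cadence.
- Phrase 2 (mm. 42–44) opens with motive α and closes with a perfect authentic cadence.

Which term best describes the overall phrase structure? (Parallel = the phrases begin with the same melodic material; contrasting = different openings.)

parallel period

Phrase 1 ends with a half cadence (weaker) and phrase 2 with a perfect authentic cadence (stronger): antecedent + consequent = a period.
The two phrases open with the same material (α / α), so the period is parallel.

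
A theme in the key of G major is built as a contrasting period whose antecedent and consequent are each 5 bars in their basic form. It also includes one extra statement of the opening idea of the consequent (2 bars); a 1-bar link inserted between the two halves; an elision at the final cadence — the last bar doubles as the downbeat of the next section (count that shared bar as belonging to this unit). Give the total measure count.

13 measures

Basic contrasting period: 5 + 5 = 10 bars.
10 (basic form) + 2 (extra statement) + 1 (link) = 13.
The elision shares a bar with the next section but does not change this unit's count.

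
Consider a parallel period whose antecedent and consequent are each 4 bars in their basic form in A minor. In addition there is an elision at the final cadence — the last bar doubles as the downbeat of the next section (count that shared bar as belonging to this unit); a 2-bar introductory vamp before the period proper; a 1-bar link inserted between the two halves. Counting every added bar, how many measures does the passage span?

11 measures

Basic parallel period: 4 + 4 = 8 bars.
8 (basic form) + 2 (introduction) + 1 (link) = 11.
The elision shares a bar with the next section but does not change this unit's count.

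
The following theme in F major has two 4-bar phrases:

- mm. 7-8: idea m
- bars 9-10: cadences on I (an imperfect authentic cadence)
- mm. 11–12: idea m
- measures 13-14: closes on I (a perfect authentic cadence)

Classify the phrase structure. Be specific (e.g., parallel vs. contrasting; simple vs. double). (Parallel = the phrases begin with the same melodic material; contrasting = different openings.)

parallel period

Phrase 1 ends with an imperfect authentic cadence (weaker) and phrase 2 with a perfect authentic cadence (stronger): antecedent + consequent = a period.
The two phrases open with the same material (m / m), so the period is parallel.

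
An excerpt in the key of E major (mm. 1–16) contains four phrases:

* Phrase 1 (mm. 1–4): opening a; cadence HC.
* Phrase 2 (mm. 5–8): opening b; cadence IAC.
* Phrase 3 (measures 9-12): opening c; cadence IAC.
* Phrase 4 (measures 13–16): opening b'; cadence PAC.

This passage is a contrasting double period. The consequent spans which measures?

measures 9–16

In a double period the four phrases pair into a large antecedent (phrases 1–2, ending imperfect authentic cadence) and a large consequent (phrases 3–4, ending perfect authentic cadence). The consequent spans bars 9-16.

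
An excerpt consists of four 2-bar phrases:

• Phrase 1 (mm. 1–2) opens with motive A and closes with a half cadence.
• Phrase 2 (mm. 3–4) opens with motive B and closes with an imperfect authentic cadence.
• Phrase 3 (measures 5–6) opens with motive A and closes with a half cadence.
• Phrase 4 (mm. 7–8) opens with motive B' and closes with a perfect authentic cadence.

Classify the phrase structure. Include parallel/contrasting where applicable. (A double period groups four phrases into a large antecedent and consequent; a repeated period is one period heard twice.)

parallel double period

Four phrases in two halves: the first half (mm. 1–4) ends with an imperfect authentic cadence, the second (measures 5–8) with a perfect authentic cadence — a large antecedent–consequent pair, i.e. a double period.
Phrase 3 begins with the same material as phrase 1, making it parallel.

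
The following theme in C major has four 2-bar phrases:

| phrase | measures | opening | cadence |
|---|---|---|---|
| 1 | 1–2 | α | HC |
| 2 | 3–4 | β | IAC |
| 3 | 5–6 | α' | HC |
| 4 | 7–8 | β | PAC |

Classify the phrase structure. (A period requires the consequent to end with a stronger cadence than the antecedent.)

parallel double period

Four phrases in two halves: the first half (mm. 1-4) ends with an imperfect authentic cadence, the second (measures 5–8) with a perfect authentic cadence — a large antecedent–consequent pair, i.e. a double period.
Phrase 3 begins with the same material as phrase 1, making it parallel.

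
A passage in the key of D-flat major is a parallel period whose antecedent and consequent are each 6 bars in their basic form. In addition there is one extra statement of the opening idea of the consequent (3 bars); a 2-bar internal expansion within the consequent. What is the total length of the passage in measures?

Basic parallel period: 6 + 6 = 12 bars.
12 (basic form) + 3 (extra statement) + 2 (internal expansion) = 17.

17 measures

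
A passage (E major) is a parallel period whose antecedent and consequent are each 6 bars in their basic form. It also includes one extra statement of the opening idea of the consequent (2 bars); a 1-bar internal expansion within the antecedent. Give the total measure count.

15 measures

Basic parallel period: 6 + 6 = 12 bars.
12 (basic form) + 2 (extra statement) + 1 (internal expansion) = 15.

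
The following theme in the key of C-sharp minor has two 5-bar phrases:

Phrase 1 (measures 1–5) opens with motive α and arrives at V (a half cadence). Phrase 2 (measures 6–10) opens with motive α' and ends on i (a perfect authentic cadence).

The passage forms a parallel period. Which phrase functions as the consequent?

The phrase ending with the weaker cadence (half cadence) is the antecedent; the one ending more conclusively (perfect authentic cadence) is the consequent. The consequent is phrase 2.

phrase 2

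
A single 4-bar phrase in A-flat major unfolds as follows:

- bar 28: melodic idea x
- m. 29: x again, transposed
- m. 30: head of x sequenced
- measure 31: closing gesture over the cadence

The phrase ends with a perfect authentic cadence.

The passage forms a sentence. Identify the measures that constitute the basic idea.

The presentation of a sentence is the basic idea (m. 28) plus its repetition (bar 29); the basic idea is therefore bar 28.

measures 28–28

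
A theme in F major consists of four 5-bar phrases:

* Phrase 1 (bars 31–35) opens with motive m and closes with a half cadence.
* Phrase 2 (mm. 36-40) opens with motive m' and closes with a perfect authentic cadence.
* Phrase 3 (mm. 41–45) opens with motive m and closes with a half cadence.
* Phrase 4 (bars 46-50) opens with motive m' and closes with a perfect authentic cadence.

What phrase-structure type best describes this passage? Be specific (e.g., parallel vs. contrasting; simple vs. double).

The cadence pattern HC–PAC–HC–PAC is weak–strong twice, and phrases 3–4 restate phrases 1–2: a period heard twice, not a double period (which would end weakly at phrase 2).

repeated period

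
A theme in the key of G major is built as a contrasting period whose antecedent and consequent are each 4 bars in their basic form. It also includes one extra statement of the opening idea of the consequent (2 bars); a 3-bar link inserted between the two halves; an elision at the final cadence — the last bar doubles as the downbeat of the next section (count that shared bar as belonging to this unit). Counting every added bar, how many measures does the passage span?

13 measures

Basic contrasting period: 4 + 4 = 8 bars.
8 (basic form) + 2 (extra statement) + 3 (link) = 13.
The elision shares a bar with the next section but does not change this unit's count.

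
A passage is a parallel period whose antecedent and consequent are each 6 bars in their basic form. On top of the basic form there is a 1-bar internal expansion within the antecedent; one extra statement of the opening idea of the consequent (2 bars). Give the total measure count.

Basic parallel period: 6 + 6 = 12 bars.
12 (basic form) + 1 (internal expansion) + 2 (extra statement) = 15.

15 measures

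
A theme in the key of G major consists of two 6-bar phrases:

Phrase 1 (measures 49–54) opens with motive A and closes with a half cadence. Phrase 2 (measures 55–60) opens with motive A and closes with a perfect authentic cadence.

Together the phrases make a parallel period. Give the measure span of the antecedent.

The phrase ending with the weaker cadence (half cadence) is the antecedent; the one ending more conclusively (perfect authentic cadence) is the consequent. The antecedent is measures 49–54.

measures 49–54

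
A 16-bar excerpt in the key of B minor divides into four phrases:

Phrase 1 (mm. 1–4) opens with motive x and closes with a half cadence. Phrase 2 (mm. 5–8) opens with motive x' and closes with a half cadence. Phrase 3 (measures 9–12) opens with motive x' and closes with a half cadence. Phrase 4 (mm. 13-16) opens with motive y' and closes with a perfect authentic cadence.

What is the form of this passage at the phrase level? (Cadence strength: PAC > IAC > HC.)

Four phrases in two halves: the first half (mm. 1–8) ends with a half cadence, the second (mm. 9–16) with a perfect authentic cadence — a large antecedent–consequent pair, i.e. a double period.
Phrase 3 begins with the same material as phrase 1, making it parallel.

parallel double period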